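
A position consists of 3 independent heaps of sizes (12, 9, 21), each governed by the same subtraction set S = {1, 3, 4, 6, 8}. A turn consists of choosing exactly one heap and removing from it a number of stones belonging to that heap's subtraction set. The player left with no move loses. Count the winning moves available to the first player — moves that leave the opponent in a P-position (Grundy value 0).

All heaps use S = {1, 3, 4, 6, 8}:
G(0) = 0
G(1) = mex{0} = 1
G(2) = mex{1} = 0
G(3) = mex{0,0} = 1
G(4) = mex{1,1,0} = 2
G(5) = mex{2,0,1} = 3
G(6) = mex{3,1,0,0} = 2
G(7) = mex{2,2,1,1} = 0
G(8) = mex{0,3,2,0,0} = 1
G(9) = mex{1,2,3,1,1} = 0
G(10) = mex{0,0,2,2,0} = 1
G(11) = mex{1,1,0,3,1} = 2
G(12) = mex{2,0,1,2,2} = 3
G(13) = mex{3,1,0,0,3} = 2
G(14) = mex{2,2,1,1,2} = 0
G(15) = mex{0,3,2,0,0} = 1
G(16) = mex{1,2,3,1,1} = 0
G(17) = mex{0,0,2,2,0} = 1
G(18) = mex{1,1,0,3,1} = 2
G(19) = mex{2,0,1,2,2} = 3
G(20) = mex{3,1,0,0,3} = 2
G(21) = mex{2,2,1,1,2} = 0
Heap A: G(12) = 3.
Heap B: G(9) = 0.
Heap C: G(21) = 0.
Combined Grundy value = 3 ⊕ 0 ⊕ 0 = 3.
A winning move leaves total XOR = 0, i.e. changes one component's Grundy value g to g ⊕ X where X is the current total.
Heap A: need g' = 3⊕3 = 0. Options: 12−1→G=2, 12−3→G=0, 12−4→G=1, 12−6→G=2, 12−8→G=2. Hits: 1.
Heap B: need g' = 0⊕3 = 3. Options: 9−1→G=1, 9−3→G=2, 9−4→G=3, 9−6→G=1, 9−8→G=1. Hits: 1.
Heap C: need g' = 0⊕3 = 3. Options: 21−1→G=2, 21−3→G=2, 21−4→G=1, 21−6→G=1, 21−8→G=2. Hits: 0.

2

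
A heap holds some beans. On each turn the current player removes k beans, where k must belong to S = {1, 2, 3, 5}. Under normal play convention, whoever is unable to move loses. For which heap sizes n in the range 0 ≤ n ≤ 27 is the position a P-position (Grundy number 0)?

0, 4, 8, 12, 16, 20, 24

G(0) = 0
G(1) = mex{0} = 1
G(2) = mex{1,0} = 2
G(3) = mex{2,1,0} = 3
G(4) = mex{3,2,1} = 0
G(5) = mex{0,3,2,0} = 1
G(6) = mex{1,0,3,1} = 2
G(7) = mex{2,1,0,2} = 3
G(8) = mex{3,2,1,3} = 0
G(9) = mex{0,3,2,0} = 1
G(10) = mex{1,0,3,1} = 2
G(11) = mex{2,1,0,2} = 3
G(12) = mex{3,2,1,3} = 0
G(13) = mex{0,3,2,0} = 1
G(14) = mex{1,0,3,1} = 2
G(15) = mex{2,1,0,2} = 3
G(16) = mex{3,2,1,3} = 0
G(17) = mex{0,3,2,0} = 1
G(18) = mex{1,0,3,1} = 2
G(19) = mex{2,1,0,2} = 3
G(20) = mex{3,2,1,3} = 0
G(21) = mex{0,3,2,0} = 1
G(22) = mex{1,0,3,1} = 2
G(23) = mex{2,1,0,2} = 3
G(24) = mex{3,2,1,3} = 0
G(25) = mex{0,3,2,0} = 1
G(26) = mex{1,0,3,1} = 2
G(27) = mex{2,1,0,2} = 3
P-positions are exactly the n with G(n) = 0.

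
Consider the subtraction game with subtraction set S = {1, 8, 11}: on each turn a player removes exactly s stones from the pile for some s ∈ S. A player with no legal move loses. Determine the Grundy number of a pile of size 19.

G(0) = 0
G(1) = mex{0} = 1
G(2) = mex{1} = 0
G(3) = mex{0} = 1
G(4) = mex{1} = 0
G(5) = mex{0} = 1
G(6) = mex{1} = 0
G(7) = mex{0} = 1
G(8) = mex{1,0} = 2
G(9) = mex{2,1} = 0
G(10) = mex{0,0} = 1
G(11) = mex{1,1,0} = 2
G(12) = mex{2,0,1} = 3
G(13) = mex{3,1,0} = 2
G(14) = mex{2,0,1} = 3
G(15) = mex{3,1,0} = 2
G(16) = mex{2,2,1} = 0
G(17) = mex{0,0,0} = 1
G(18) = mex{1,1,1} = 0
G(19) = mex{0,2,2} = 1

1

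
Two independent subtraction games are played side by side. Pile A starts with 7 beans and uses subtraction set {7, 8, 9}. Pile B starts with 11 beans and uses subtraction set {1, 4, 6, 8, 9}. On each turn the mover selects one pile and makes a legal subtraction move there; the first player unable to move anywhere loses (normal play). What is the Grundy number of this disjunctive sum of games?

Pile A, S = {7, 8, 9}:
n : 0 1 2 3 4 5 6 7
G : 0 0 0 0 0 0 0 1
G_A(7) = 1.
Pile B, S = {1, 4, 6, 8, 9}:
G(0) = 0
G(1) = mex{0} = 1
G(2) = mex{1} = 0
G(3) = mex{0} = 1
G(4) = mex{1,0} = 2
G(5) = mex{2,1} = 0
G(6) = mex{0,0,0} = 1
G(7) = mex{1,1,1} = 0
G(8) = mex{0,2,0,0} = 1
G(9) = mex{1,0,1,1,0} = 2
G(10) = mex{2,1,2,0,1} = 3
G(11) = mex{3,0,0,1,0} = 2
G_B(11) = 2.
Combined Grundy value = 1 ⊕ 2 = 3.

3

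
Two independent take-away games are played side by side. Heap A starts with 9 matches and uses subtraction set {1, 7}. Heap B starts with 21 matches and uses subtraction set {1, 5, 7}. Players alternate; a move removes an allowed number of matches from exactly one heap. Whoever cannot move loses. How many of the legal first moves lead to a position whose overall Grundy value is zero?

Heap A, S = {1, 7}:
n : 0 1 2 3 4 5 6 7 8 9
G : 0 1 0 1 0 1 0 1 0 1
G_A(9) = 1.
Heap B, S = {1, 5, 7}:
n :  0  1  2  3  4  5  6  7  8  9 10 11 12 13 14 15 16 17 18 19 20 21
G :  0  1  0  1  0  1  0  1  0  1  0  1  0  1  0  1  0  1  0  1  0  1
G_B(21) = 1.
Combined Grundy value = 1 ⊕ 1 = 0.
A winning move leaves total XOR = 0, i.e. changes one component's Grundy value g to g ⊕ X where X is the current total.
Heap A: target g' = 1⊕0 = 1, but every legal move changes the Grundy value (mex property), so 0 moves.
Heap B: target g' = 1⊕0 = 1, but every legal move changes the Grundy value (mex property), so 0 moves.

0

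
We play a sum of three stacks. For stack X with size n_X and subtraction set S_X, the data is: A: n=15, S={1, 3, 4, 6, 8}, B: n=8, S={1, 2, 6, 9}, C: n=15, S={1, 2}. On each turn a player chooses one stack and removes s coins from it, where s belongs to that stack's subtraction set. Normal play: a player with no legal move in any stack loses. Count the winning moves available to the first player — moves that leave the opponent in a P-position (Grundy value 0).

Stack A, S = {1, 3, 4, 6, 8}:
G(0) = 0
G(1) = mex{0} = 1
G(2) = mex{1} = 0
G(3) = mex{0,0} = 1
G(4) = mex{1,1,0} = 2
G(5) = mex{2,0,1} = 3
G(6) = mex{3,1,0,0} = 2
G(7) = mex{2,2,1,1} = 0
G(8) = mex{0,3,2,0,0} = 1
G(9) = mex{1,2,3,1,1} = 0
G(10) = mex{0,0,2,2,0} = 1
G(11) = mex{1,1,0,3,1} = 2
G(12) = mex{2,0,1,2,2} = 3
G(13) = mex{3,1,0,0,3} = 2
G(14) = mex{2,2,1,1,2} = 0
G(15) = mex{0,3,2,0,0} = 1
G_A(15) = 1.
Stack B, S = {1, 2, 6, 9}:
n : 0 1 2 3 4 5 6 7 8
G : 0 1 2 0 1 2 3 0 1
G_B(8) = 1.
Stack C, S = {1, 2}:
G(0) = 0
G(1) = mex{0} = 1
G(2) = mex{1,0} = 2
G(3) = mex{2,1} = 0
G(4) = mex{0,2} = 1
G(5) = mex{1,0} = 2
G(6) = mex{2,1} = 0
G(7) = mex{0,2} = 1
G(8) = mex{1,0} = 2
G(9) = mex{2,1} = 0
G(10) = mex{0,2} = 1
G(11) = mex{1,0} = 2
G(12) = mex{2,1} = 0
G(13) = mex{0,2} = 1
G(14) = mex{1,0} = 2
G(15) = mex{2,1} = 0
G_C(15) = 0.
Combined Grundy value = 1 ⊕ 1 ⊕ 0 = 0.
A winning move leaves total XOR = 0, i.e. changes one component's Grundy value g to g ⊕ X where X is the current total.
Stack A: target g' = 1⊕0 = 1, but every legal move changes the Grundy value (mex property), so 0 moves.
Stack B: target g' = 1⊕0 = 1, but every legal move changes the Grundy value (mex property), so 0 moves.
Stack C: target g' = 0⊕0 = 0, but every legal move changes the Grundy value (mex property), so 0 moves.

0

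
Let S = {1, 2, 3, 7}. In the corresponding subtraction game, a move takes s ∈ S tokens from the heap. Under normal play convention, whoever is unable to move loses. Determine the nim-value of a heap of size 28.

n :  0  1  2  3  4  5  6  7  8  9 10 11 12 13 14 15 16 17 18 19 20 21 22 23 24 25 26 27 28
G :  0  1  2  3  0  1  2  3  0  1  2  3  0  1  2  3  0  1  2  3  0  1  2  3  0  1  2  3  0

0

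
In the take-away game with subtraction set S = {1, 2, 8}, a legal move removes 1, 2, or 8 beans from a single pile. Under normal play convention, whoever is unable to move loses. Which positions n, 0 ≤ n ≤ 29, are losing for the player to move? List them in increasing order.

0, 3, 6, 9, 12, 15, 18, 21, 24, 27

G(0) = 0
G(1) = mex{0} = 1
G(2) = mex{1,0} = 2
G(3) = mex{2,1} = 0
G(4) = mex{0,2} = 1
G(5) = mex{1,0} = 2
G(6) = mex{2,1} = 0
G(7) = mex{0,2} = 1
G(8) = mex{1,0,0} = 2
G(9) = mex{2,1,1} = 0
G(10) = mex{0,2,2} = 1
G(11) = mex{1,0,0} = 2
G(12) = mex{2,1,1} = 0
G(13) = mex{0,2,2} = 1
G(14) = mex{1,0,0} = 2
G(15) = mex{2,1,1} = 0
G(16) = mex{0,2,2} = 1
G(17) = mex{1,0,0} = 2
G(18) = mex{2,1,1} = 0
G(19) = mex{0,2,2} = 1
G(20) = mex{1,0,0} = 2
G(21) = mex{2,1,1} = 0
G(22) = mex{0,2,2} = 1
G(23) = mex{1,0,0} = 2
G(24) = mex{2,1,1} = 0
G(25) = mex{0,2,2} = 1
G(26) = mex{1,0,0} = 2
G(27) = mex{2,1,1} = 0
G(28) = mex{0,2,2} = 1
G(29) = mex{1,0,0} = 2
P-positions are exactly the n with G(n) = 0.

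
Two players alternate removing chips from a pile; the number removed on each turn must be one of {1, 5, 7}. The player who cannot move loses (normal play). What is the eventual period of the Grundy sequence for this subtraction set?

2

n :  0  1  2  3  4  5  6  7  8  9 10 11 12 13 14
G :  0  1  0  1  0  1  0  1  0  1  0  1  0  1  0
G(n+2) = G(n) holds for n = 0,…,6 (a full window of length max(S) = 7), so the sequence is purely periodic with period 2.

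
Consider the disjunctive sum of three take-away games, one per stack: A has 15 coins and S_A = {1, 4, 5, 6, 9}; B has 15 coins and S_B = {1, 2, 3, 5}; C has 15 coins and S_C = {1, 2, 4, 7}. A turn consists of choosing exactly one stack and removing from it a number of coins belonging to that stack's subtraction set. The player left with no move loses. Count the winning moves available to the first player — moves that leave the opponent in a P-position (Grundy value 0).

0

Stack A, S = {1, 4, 5, 6, 9}:
G(0) = 0
G(1) = mex{0} = 1
G(2) = mex{1} = 0
G(3) = mex{0} = 1
G(4) = mex{1,0} = 2
G(5) = mex{2,1,0} = 3
G(6) = mex{3,0,1,0} = 2
G(7) = mex{2,1,0,1} = 3
G(8) = mex{3,2,1,0} = 4
G(9) = mex{4,3,2,1,0} = 5
G(10) = mex{5,2,3,2,1} = 0
G(11) = mex{0,3,2,3,0} = 1
G(12) = mex{1,4,3,2,1} = 0
G(13) = mex{0,5,4,3,2} = 1
G(14) = mex{1,0,5,4,3} = 2
G(15) = mex{2,1,0,5,2} = 3
G_A(15) = 3.
Stack B, S = {1, 2, 3, 5}:
n :  0  1  2  3  4  5  6  7  8  9 10 11 12 13 14 15
G :  0  1  2  3  0  1  2  3  0  1  2  3  0  1  2  3
G_B(15) = 3.
Stack C, S = {1, 2, 4, 7}:
G(0) = 0
G(1) = mex{0} = 1
G(2) = mex{1,0} = 2
G(3) = mex{2,1} = 0
G(4) = mex{0,2,0} = 1
G(5) = mex{1,0,1} = 2
G(6) = mex{2,1,2} = 0
G(7) = mex{0,2,0,0} = 1
G(8) = mex{1,0,1,1} = 2
G(9) = mex{2,1,2,2} = 0
G(10) = mex{0,2,0,0} = 1
G(11) = mex{1,0,1,1} = 2
G(12) = mex{2,1,2,2} = 0
G(13) = mex{0,2,0,0} = 1
G(14) = mex{1,0,1,1} = 2
G(15) = mex{2,1,2,2} = 0
G_C(15) = 0.
Combined Grundy value = 3 ⊕ 3 ⊕ 0 = 0.
A winning move leaves total XOR = 0, i.e. changes one component's Grundy value g to g ⊕ X where X is the current total.
Stack A: target g' = 3⊕0 = 3, but every legal move changes the Grundy value (mex property), so 0 moves.
Stack B: target g' = 3⊕0 = 3, but every legal move changes the Grundy value (mex property), so 0 moves.
Stack C: target g' = 0⊕0 = 0, but every legal move changes the Grundy value (mex property), so 0 moves.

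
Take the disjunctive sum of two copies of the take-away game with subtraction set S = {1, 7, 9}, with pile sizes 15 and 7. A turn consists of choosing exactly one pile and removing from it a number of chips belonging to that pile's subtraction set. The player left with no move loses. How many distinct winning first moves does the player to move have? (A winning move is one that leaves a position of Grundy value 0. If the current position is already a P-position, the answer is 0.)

All piles use S = {1, 7, 9}:
n :  0  1  2  3  4  5  6  7  8  9 10 11 12 13 14 15
G :  0  1  0  1  0  1  0  1  0  1  0  1  0  1  0  1
Pile A: G(15) = 1.
Pile B: G(7) = 1.
Combined Grundy value = 1 ⊕ 1 = 0.
A winning move leaves total XOR = 0, i.e. changes one component's Grundy value g to g ⊕ X where X is the current total.
Pile A: target g' = 1⊕0 = 1, but every legal move changes the Grundy value (mex property), so 0 moves.
Pile B: target g' = 1⊕0 = 1, but every legal move changes the Grundy value (mex property), so 0 moves.

0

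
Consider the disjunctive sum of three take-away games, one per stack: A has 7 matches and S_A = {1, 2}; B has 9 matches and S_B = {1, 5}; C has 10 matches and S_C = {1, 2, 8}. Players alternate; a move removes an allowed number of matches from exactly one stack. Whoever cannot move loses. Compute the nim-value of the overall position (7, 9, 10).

1

Stack A, S = {1, 2}:
G(0) = 0
G(1) = mex{0} = 1
G(2) = mex{1,0} = 2
G(3) = mex{2,1} = 0
G(4) = mex{0,2} = 1
G(5) = mex{1,0} = 2
G(6) = mex{2,1} = 0
G(7) = mex{0,2} = 1
G_A(7) = 1.
Stack B, S = {1, 5}:
n : 0 1 2 3 4 5 6 7 8 9
G : 0 1 0 1 0 1 0 1 0 1
G_B(9) = 1.
Stack C, S = {1, 2, 8}:
G(0) = 0
G(1) = mex{0} = 1
G(2) = mex{1,0} = 2
G(3) = mex{2,1} = 0
G(4) = mex{0,2} = 1
G(5) = mex{1,0} = 2
G(6) = mex{2,1} = 0
G(7) = mex{0,2} = 1
G(8) = mex{1,0,0} = 2
G(9) = mex{2,1,1} = 0
G(10) = mex{0,2,2} = 1
G_C(10) = 1.
Combined Grundy value = 1 ⊕ 1 ⊕ 1 = 1.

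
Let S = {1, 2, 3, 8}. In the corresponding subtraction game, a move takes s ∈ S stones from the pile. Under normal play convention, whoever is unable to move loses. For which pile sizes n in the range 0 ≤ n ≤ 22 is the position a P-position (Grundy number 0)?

n :  0  1  2  3  4  5  6  7  8  9 10 11 12 13 14 15 16 17 18 19 20 21 22
G :  0  1  2  3  0  1  2  3  4  0  1  2  3  0  1  2  3  4  0  1  2  3  0
P-positions are exactly the n with G(n) = 0.

0, 4, 9, 13, 18, 22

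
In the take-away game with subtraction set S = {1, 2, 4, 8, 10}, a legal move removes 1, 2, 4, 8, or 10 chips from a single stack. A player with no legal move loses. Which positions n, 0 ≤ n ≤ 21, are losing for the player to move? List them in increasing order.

G(0) = 0
G(1) = mex{0} = 1
G(2) = mex{1,0} = 2
G(3) = mex{2,1} = 0
G(4) = mex{0,2,0} = 1
G(5) = mex{1,0,1} = 2
G(6) = mex{2,1,2} = 0
G(7) = mex{0,2,0} = 1
G(8) = mex{1,0,1,0} = 2
G(9) = mex{2,1,2,1} = 0
G(10) = mex{0,2,0,2,0} = 1
G(11) = mex{1,0,1,0,1} = 2
G(12) = mex{2,1,2,1,2} = 0
G(13) = mex{0,2,0,2,0} = 1
G(14) = mex{1,0,1,0,1} = 2
G(15) = mex{2,1,2,1,2} = 0
G(16) = mex{0,2,0,2,0} = 1
G(17) = mex{1,0,1,0,1} = 2
G(18) = mex{2,1,2,1,2} = 0
G(19) = mex{0,2,0,2,0} = 1
G(20) = mex{1,0,1,0,1} = 2
G(21) = mex{2,1,2,1,2} = 0
P-positions are exactly the n with G(n) = 0.

0, 3, 6, 9, 12, 15, 18, 21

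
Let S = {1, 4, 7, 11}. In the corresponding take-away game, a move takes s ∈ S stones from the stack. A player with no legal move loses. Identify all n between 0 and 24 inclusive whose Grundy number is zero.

G(0) = 0
G(1) = mex{0} = 1
G(2) = mex{1} = 0
G(3) = mex{0} = 1
G(4) = mex{1,0} = 2
G(5) = mex{2,1} = 0
G(6) = mex{0,0} = 1
G(7) = mex{1,1,0} = 2
G(8) = mex{2,2,1} = 0
G(9) = mex{0,0,0} = 1
G(10) = mex{1,1,1} = 0
G(11) = mex{0,2,2,0} = 1
G(12) = mex{1,0,0,1} = 2
G(13) = mex{2,1,1,0} = 3
G(14) = mex{3,0,2,1} = 4
G(15) = mex{4,1,0,2} = 3
G(16) = mex{3,2,1,0} = 4
G(17) = mex{4,3,0,1} = 2
G(18) = mex{2,4,1,2} = 0
G(19) = mex{0,3,2,0} = 1
G(20) = mex{1,4,3,1} = 0
G(21) = mex{0,2,4,0} = 1
G(22) = mex{1,0,3,1} = 2
G(23) = mex{2,1,4,2} = 0
G(24) = mex{0,0,2,3} = 1
P-positions are exactly the n with G(n) = 0.

0, 2, 5, 8, 10, 18, 20, 23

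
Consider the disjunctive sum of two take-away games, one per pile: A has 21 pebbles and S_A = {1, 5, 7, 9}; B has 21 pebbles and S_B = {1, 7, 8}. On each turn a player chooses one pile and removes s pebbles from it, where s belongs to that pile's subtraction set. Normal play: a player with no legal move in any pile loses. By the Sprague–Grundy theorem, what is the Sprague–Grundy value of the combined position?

1

Pile A, S = {1, 5, 7, 9}:
n :  0  1  2  3  4  5  6  7  8  9 10 11 12 13 14 15 16 17 18 19 20 21
G :  0  1  0  1  0  1  0  1  0  1  0  1  0  1  0  1  0  1  0  1  0  1
G_A(21) = 1.
Pile B, S = {1, 7, 8}:
G(0) = 0
G(1) = mex{0} = 1
G(2) = mex{1} = 0
G(3) = mex{0} = 1
G(4) = mex{1} = 0
G(5) = mex{0} = 1
G(6) = mex{1} = 0
G(7) = mex{0,0} = 1
G(8) = mex{1,1,0} = 2
G(9) = mex{2,0,1} = 3
G(10) = mex{3,1,0} = 2
G(11) = mex{2,0,1} = 3
G(12) = mex{3,1,0} = 2
G(13) = mex{2,0,1} = 3
G(14) = mex{3,1,0} = 2
G(15) = mex{2,2,1} = 0
G(16) = mex{0,3,2} = 1
G(17) = mex{1,2,3} = 0
G(18) = mex{0,3,2} = 1
G(19) = mex{1,2,3} = 0
G(20) = mex{0,3,2} = 1
G(21) = mex{1,2,3} = 0
G_B(21) = 0.
Combined Grundy value = 1 ⊕ 0 = 1.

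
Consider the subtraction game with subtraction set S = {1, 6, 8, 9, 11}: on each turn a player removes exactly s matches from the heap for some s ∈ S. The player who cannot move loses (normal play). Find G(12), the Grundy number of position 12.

3

n :  0  1  2  3  4  5  6  7  8  9 10 11 12
G :  0  1  0  1  0  1  2  0  1  2  3  2  3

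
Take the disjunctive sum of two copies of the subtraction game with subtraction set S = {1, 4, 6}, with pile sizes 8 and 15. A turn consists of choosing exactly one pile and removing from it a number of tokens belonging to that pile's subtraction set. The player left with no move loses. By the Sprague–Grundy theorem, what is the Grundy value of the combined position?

All piles use S = {1, 4, 6}:
n :  0  1  2  3  4  5  6  7  8  9 10 11 12 13 14 15
G :  0  1  0  1  2  0  1  0  1  2  0  1  0  1  2  0
Pile A: G(8) = 1.
Pile B: G(15) = 0.
Combined Grundy value = 1 ⊕ 0 = 1.

1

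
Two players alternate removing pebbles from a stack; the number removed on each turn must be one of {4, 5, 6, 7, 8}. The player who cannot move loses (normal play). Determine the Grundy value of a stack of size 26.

n :  0  1  2  3  4  5  6  7  8  9 10 11 12 13 14 15 16 17 18 19 20 21 22 23 24 25 26
G :  0  0  0  0  1  1  1  1  2  2  2  2  0  0  0  0  1  1  1  1  2  2  2  2  0  0  0

0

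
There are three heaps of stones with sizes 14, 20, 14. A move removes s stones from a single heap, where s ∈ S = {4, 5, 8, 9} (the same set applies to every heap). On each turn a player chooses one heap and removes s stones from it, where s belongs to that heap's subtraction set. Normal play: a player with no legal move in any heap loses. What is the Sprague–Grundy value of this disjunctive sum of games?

All heaps use S = {4, 5, 8, 9}:
n :  0  1  2  3  4  5  6  7  8  9 10 11 12 13 14 15 16 17 18 19 20
G :  0  0  0  0  1  1  1  1  2  2  2  2  3  0  0  0  0  1  1  1  1
Heap A: G(14) = 0.
Heap B: G(20) = 1.
Heap C: G(14) = 0.
Combined Grundy value = 0 ⊕ 1 ⊕ 0 = 1.

1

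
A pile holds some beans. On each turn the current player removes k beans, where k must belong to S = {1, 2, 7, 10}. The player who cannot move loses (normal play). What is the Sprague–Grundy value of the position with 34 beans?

1

G(0) = 0
G(1) = mex{0} = 1
G(2) = mex{1,0} = 2
G(3) = mex{2,1} = 0
G(4) = mex{0,2} = 1
G(5) = mex{1,0} = 2
G(6) = mex{2,1} = 0
G(7) = mex{0,2,0} = 1
G(8) = mex{1,0,1} = 2
G(9) = mex{2,1,2} = 0
G(10) = mex{0,2,0,0} = 1
G(11) = mex{1,0,1,1} = 2
G(12) = mex{2,1,2,2} = 0
G(13) = mex{0,2,0,0} = 1
G(14) = mex{1,0,1,1} = 2
G(15) = mex{2,1,2,2} = 0
G(16) = mex{0,2,0,0} = 1
G(17) = mex{1,0,1,1} = 2
G(18) = mex{2,1,2,2} = 0
G(19) = mex{0,2,0,0} = 1
G(20) = mex{1,0,1,1} = 2
G(21) = mex{2,1,2,2} = 0
G(22) = mex{0,2,0,0} = 1
G(23) = mex{1,0,1,1} = 2
G(24) = mex{2,1,2,2} = 0
G(25) = mex{0,2,0,0} = 1
G(26) = mex{1,0,1,1} = 2
G(27) = mex{2,1,2,2} = 0
G(28) = mex{0,2,0,0} = 1
G(29) = mex{1,0,1,1} = 2
G(30) = mex{2,1,2,2} = 0
G(31) = mex{0,2,0,0} = 1
G(32) = mex{1,0,1,1} = 2
G(33) = mex{2,1,2,2} = 0
G(34) = mex{0,2,0,0} = 1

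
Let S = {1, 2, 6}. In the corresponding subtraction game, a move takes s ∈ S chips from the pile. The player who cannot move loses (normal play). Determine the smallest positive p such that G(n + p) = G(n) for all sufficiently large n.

7

n :  0  1  2  3  4  5  6  7  8  9 10 11 12 13 14 15
G :  0  1  2  0  1  2  3  0  1  2  0  1  2  3  0  1
G(n+7) = G(n) holds for n = 0,…,5 (a full window of length max(S) = 6), so the sequence is purely periodic with period 7.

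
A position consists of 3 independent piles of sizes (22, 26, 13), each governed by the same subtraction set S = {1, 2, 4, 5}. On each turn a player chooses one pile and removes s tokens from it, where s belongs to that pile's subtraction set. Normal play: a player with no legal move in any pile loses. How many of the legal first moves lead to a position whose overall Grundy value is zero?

All piles use S = {1, 2, 4, 5}:
n :  0  1  2  3  4  5  6  7  8  9 10 11 12 13 14 15 16 17 18 19 20 21 22 23 24 25 26
G :  0  1  2  0  1  2  0  1  2  0  1  2  0  1  2  0  1  2  0  1  2  0  1  2  0  1  2
Pile A: G(22) = 1.
Pile B: G(26) = 2.
Pile C: G(13) = 1.
Combined Grundy value = 1 ⊕ 2 ⊕ 1 = 2.
A winning move leaves total XOR = 0, i.e. changes one component's Grundy value g to g ⊕ X where X is the current total.
Pile A: need g' = 1⊕2 = 3. Options: 22−1→G=0, 22−2→G=2, 22−4→G=0, 22−5→G=2. Hits: 0.
Pile B: need g' = 2⊕2 = 0. Options: 26−1→G=1, 26−2→G=0, 26−4→G=1, 26−5→G=0. Hits: 2.
Pile C: need g' = 1⊕2 = 3. Options: 13−1→G=0, 13−2→G=2, 13−4→G=0, 13−5→G=2. Hits: 0.

2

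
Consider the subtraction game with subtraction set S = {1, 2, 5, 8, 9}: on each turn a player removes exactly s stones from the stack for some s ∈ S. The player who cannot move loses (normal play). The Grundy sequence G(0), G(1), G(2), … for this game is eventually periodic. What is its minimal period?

10

n :  0  1  2  3  4  5  6  7  8  9 10 11 12 13 14 15 16 17 18 19 20 21
G :  0  1  2  0  1  2  0  1  2  3  0  1  2  0  1  2  0  1  2  3  0  1
G(n+10) = G(n) holds for n = 0,…,8 (a full window of length max(S) = 9), so the sequence is purely periodic with period 10.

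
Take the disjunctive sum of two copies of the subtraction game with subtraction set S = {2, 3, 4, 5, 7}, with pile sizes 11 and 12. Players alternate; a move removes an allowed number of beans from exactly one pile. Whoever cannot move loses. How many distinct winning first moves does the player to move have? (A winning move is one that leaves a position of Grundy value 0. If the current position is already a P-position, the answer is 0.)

All piles use S = {2, 3, 4, 5, 7}:
G(0) = 0
G(1) = mex{} = 0
G(2) = mex{0} = 1
G(3) = mex{0,0} = 1
G(4) = mex{1,0,0} = 2
G(5) = mex{1,1,0,0} = 2
G(6) = mex{2,1,1,0} = 3
G(7) = mex{2,2,1,1,0} = 3
G(8) = mex{3,2,2,1,0} = 4
G(9) = mex{3,3,2,2,1} = 0
G(10) = mex{4,3,3,2,1} = 0
G(11) = mex{0,4,3,3,2} = 1
G(12) = mex{0,0,4,3,2} = 1
Pile A: G(11) = 1.
Pile B: G(12) = 1.
Combined Grundy value = 1 ⊕ 1 = 0.
A winning move leaves total XOR = 0, i.e. changes one component's Grundy value g to g ⊕ X where X is the current total.
Pile A: target g' = 1⊕0 = 1, but every legal move changes the Grundy value (mex property), so 0 moves.
Pile B: target g' = 1⊕0 = 1, but every legal move changes the Grundy value (mex property), so 0 moves.

0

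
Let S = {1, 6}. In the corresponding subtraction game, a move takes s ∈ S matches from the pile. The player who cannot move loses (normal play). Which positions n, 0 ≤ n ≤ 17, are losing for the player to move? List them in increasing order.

0, 2, 4, 7, 9, 11, 14, 16

G(0) = 0
G(1) = mex{0} = 1
G(2) = mex{1} = 0
G(3) = mex{0} = 1
G(4) = mex{1} = 0
G(5) = mex{0} = 1
G(6) = mex{1,0} = 2
G(7) = mex{2,1} = 0
G(8) = mex{0,0} = 1
G(9) = mex{1,1} = 0
G(10) = mex{0,0} = 1
G(11) = mex{1,1} = 0
G(12) = mex{0,2} = 1
G(13) = mex{1,0} = 2
G(14) = mex{2,1} = 0
G(15) = mex{0,0} = 1
G(16) = mex{1,1} = 0
G(17) = mex{0,0} = 1
P-positions are exactly the n with G(n) = 0.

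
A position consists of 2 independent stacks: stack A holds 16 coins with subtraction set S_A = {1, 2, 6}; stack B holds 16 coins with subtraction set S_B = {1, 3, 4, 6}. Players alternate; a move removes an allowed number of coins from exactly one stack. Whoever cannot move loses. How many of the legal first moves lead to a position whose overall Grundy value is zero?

Stack A, S = {1, 2, 6}:
n :  0  1  2  3  4  5  6  7  8  9 10 11 12 13 14 15 16
G :  0  1  2  0  1  2  3  0  1  2  0  1  2  3  0  1  2
G_A(16) = 2.
Stack B, S = {1, 3, 4, 6}:
G(0) = 0
G(1) = mex{0} = 1
G(2) = mex{1} = 0
G(3) = mex{0,0} = 1
G(4) = mex{1,1,0} = 2
G(5) = mex{2,0,1} = 3
G(6) = mex{3,1,0,0} = 2
G(7) = mex{2,2,1,1} = 0
G(8) = mex{0,3,2,0} = 1
G(9) = mex{1,2,3,1} = 0
G(10) = mex{0,0,2,2} = 1
G(11) = mex{1,1,0,3} = 2
G(12) = mex{2,0,1,2} = 3
G(13) = mex{3,1,0,0} = 2
G(14) = mex{2,2,1,1} = 0
G(15) = mex{0,3,2,0} = 1
G(16) = mex{1,2,3,1} = 0
G_B(16) = 0.
Combined Grundy value = 2 ⊕ 0 = 2.
A winning move leaves total XOR = 0, i.e. changes one component's Grundy value g to g ⊕ X where X is the current total.
Stack A: need g' = 2⊕2 = 0. Options: 16−1→G=1, 16−2→G=0, 16−6→G=0. Hits: 2.
Stack B: need g' = 0⊕2 = 2. Options: 16−1→G=1, 16−3→G=2, 16−4→G=3, 16−6→G=1. Hits: 1.

3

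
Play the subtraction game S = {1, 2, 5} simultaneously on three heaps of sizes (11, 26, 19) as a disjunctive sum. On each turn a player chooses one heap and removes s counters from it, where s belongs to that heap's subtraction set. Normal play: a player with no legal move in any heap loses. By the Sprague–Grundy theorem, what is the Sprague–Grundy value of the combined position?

All heaps use S = {1, 2, 5}:
n :  0  1  2  3  4  5  6  7  8  9 10 11 12 13 14 15 16 17 18 19 20 21 22 23 24 25 26
G :  0  1  2  0  1  2  0  1  2  0  1  2  0  1  2  0  1  2  0  1  2  0  1  2  0  1  2
Heap A: G(11) = 2.
Heap B: G(26) = 2.
Heap C: G(19) = 1.
Combined Grundy value = 2 ⊕ 2 ⊕ 1 = 1.

1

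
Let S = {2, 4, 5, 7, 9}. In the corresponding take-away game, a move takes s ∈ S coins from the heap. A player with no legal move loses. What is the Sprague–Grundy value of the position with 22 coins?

0

G(0) = 0
G(1) = mex{} = 0
G(2) = mex{0} = 1
G(3) = mex{0} = 1
G(4) = mex{1,0} = 2
G(5) = mex{1,0,0} = 2
G(6) = mex{2,1,0} = 3
G(7) = mex{2,1,1,0} = 3
G(8) = mex{3,2,1,0} = 4
G(9) = mex{3,2,2,1,0} = 4
G(10) = mex{4,3,2,1,0} = 5
G(11) = mex{4,3,3,2,1} = 0
G(12) = mex{5,4,3,2,1} = 0
G(13) = mex{0,4,4,3,2} = 1
G(14) = mex{0,5,4,3,2} = 1
G(15) = mex{1,0,5,4,3} = 2
G(16) = mex{1,0,0,4,3} = 2
G(17) = mex{2,1,0,5,4} = 3
G(18) = mex{2,1,1,0,4} = 3
G(19) = mex{3,2,1,0,5} = 4
G(20) = mex{3,2,2,1,0} = 4
G(21) = mex{4,3,2,1,0} = 5
G(22) = mex{4,3,3,2,1} = 0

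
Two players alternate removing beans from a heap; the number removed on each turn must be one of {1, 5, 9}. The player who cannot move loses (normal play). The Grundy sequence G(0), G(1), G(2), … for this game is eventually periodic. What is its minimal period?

2

G(0) = 0
G(1) = mex{0} = 1
G(2) = mex{1} = 0
G(3) = mex{0} = 1
G(4) = mex{1} = 0
G(5) = mex{0,0} = 1
G(6) = mex{1,1} = 0
G(7) = mex{0,0} = 1
G(8) = mex{1,1} = 0
G(9) = mex{0,0,0} = 1
G(10) = mex{1,1,1} = 0
G(11) = mex{0,0,0} = 1
G(12) = mex{1,1,1} = 0
G(13) = mex{0,0,0} = 1
G(14) = mex{1,1,1} = 0
G(n+2) = G(n) holds for n = 0,…,8 (a full window of length max(S) = 9), so the sequence is purely periodic with period 2.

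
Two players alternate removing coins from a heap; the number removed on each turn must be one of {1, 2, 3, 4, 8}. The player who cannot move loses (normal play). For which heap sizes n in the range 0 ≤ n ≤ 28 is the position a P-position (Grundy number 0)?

G(0) = 0
G(1) = mex{0} = 1
G(2) = mex{1,0} = 2
G(3) = mex{2,1,0} = 3
G(4) = mex{3,2,1,0} = 4
G(5) = mex{4,3,2,1} = 0
G(6) = mex{0,4,3,2} = 1
G(7) = mex{1,0,4,3} = 2
G(8) = mex{2,1,0,4,0} = 3
G(9) = mex{3,2,1,0,1} = 4
G(10) = mex{4,3,2,1,2} = 0
G(11) = mex{0,4,3,2,3} = 1
G(12) = mex{1,0,4,3,4} = 2
G(13) = mex{2,1,0,4,0} = 3
G(14) = mex{3,2,1,0,1} = 4
G(15) = mex{4,3,2,1,2} = 0
G(16) = mex{0,4,3,2,3} = 1
G(17) = mex{1,0,4,3,4} = 2
G(18) = mex{2,1,0,4,0} = 3
G(19) = mex{3,2,1,0,1} = 4
G(20) = mex{4,3,2,1,2} = 0
G(21) = mex{0,4,3,2,3} = 1
G(22) = mex{1,0,4,3,4} = 2
G(23) = mex{2,1,0,4,0} = 3
G(24) = mex{3,2,1,0,1} = 4
G(25) = mex{4,3,2,1,2} = 0
G(26) = mex{0,4,3,2,3} = 1
G(27) = mex{1,0,4,3,4} = 2
G(28) = mex{2,1,0,4,0} = 3
P-positions are exactly the n with G(n) = 0.

0, 5, 10, 15, 20, 25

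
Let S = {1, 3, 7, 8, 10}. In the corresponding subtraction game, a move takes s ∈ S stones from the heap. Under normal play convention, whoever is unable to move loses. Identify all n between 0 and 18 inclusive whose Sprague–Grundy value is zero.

n :  0  1  2  3  4  5  6  7  8  9 10 11 12 13 14 15 16 17 18
G :  0  1  0  1  0  1  0  1  2  3  2  3  2  3  2  0  1  0  1
P-positions are exactly the n with G(n) = 0.

0, 2, 4, 6, 15, 17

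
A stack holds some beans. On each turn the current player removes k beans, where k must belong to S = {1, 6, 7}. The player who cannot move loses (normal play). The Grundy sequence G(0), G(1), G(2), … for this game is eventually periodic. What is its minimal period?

n :  0  1  2  3  4  5  6  7  8  9 10 11 12 13 14 15 16 17 18 19 20 21 22 23 24 25
G :  0  1  0  1  0  1  2  3  2  3  2  3  0  1  0  1  0  1  2  3  2  3  2  3  0  1
G(n+12) = G(n) holds for n = 0,…,6 (a full window of length max(S) = 7), so the sequence is purely periodic with period 12.

12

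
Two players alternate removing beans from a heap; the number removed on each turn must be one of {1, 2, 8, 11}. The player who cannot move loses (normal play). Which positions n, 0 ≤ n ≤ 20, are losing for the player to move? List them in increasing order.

0, 3, 6, 9, 12, 15, 18

n :  0  1  2  3  4  5  6  7  8  9 10 11 12 13 14 15 16 17 18 19 20
G :  0  1  2  0  1  2  0  1  2  0  1  2  0  1  2  0  1  2  0  1  2
P-positions are exactly the n with G(n) = 0.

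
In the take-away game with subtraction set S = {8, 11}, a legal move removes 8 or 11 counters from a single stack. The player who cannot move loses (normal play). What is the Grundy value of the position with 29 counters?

n :  0  1  2  3  4  5  6  7  8  9 10 11 12 13 14 15 16 17 18 19 20 21 22 23 24 25 26 27 28 29
G :  0  0  0  0  0  0  0  0  1  1  1  1  1  1  1  1  2  2  2  0  0  0  0  0  0  0  0  1  1  1

1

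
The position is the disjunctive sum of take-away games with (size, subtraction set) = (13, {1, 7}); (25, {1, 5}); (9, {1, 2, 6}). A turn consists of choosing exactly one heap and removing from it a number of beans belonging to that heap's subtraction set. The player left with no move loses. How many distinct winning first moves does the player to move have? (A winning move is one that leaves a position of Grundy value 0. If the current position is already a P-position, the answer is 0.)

Heap A, S = {1, 7}:
n :  0  1  2  3  4  5  6  7  8  9 10 11 12 13
G :  0  1  0  1  0  1  0  1  0  1  0  1  0  1
G_A(13) = 1.
Heap B, S = {1, 5}:
G(0) = 0
G(1) = mex{0} = 1
G(2) = mex{1} = 0
G(3) = mex{0} = 1
G(4) = mex{1} = 0
G(5) = mex{0,0} = 1
G(6) = mex{1,1} = 0
G(7) = mex{0,0} = 1
G(8) = mex{1,1} = 0
G(9) = mex{0,0} = 1
G(10) = mex{1,1} = 0
G(11) = mex{0,0} = 1
G(12) = mex{1,1} = 0
G(13) = mex{0,0} = 1
G(14) = mex{1,1} = 0
G(15) = mex{0,0} = 1
G(16) = mex{1,1} = 0
G(17) = mex{0,0} = 1
G(18) = mex{1,1} = 0
G(19) = mex{0,0} = 1
G(20) = mex{1,1} = 0
G(21) = mex{0,0} = 1
G(22) = mex{1,1} = 0
G(23) = mex{0,0} = 1
G(24) = mex{1,1} = 0
G(25) = mex{0,0} = 1
G_B(25) = 1.
Heap C, S = {1, 2, 6}:
n : 0 1 2 3 4 5 6 7 8 9
G : 0 1 2 0 1 2 3 0 1 2
G_C(9) = 2.
Combined Grundy value = 1 ⊕ 1 ⊕ 2 = 2.
A winning move leaves total XOR = 0, i.e. changes one component's Grundy value g to g ⊕ X where X is the current total.
Heap A: need g' = 1⊕2 = 3. Options: 13−1→G=0, 13−7→G=0. Hits: 0.
Heap B: need g' = 1⊕2 = 3. Options: 25−1→G=0, 25−5→G=0. Hits: 0.
Heap C: need g' = 2⊕2 = 0. Options: 9−1→G=1, 9−2→G=0, 9−6→G=0. Hits: 2.

2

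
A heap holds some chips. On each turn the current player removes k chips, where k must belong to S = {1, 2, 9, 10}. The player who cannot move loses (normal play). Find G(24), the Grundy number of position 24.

2

G(0) = 0
G(1) = mex{0} = 1
G(2) = mex{1,0} = 2
G(3) = mex{2,1} = 0
G(4) = mex{0,2} = 1
G(5) = mex{1,0} = 2
G(6) = mex{2,1} = 0
G(7) = mex{0,2} = 1
G(8) = mex{1,0} = 2
G(9) = mex{2,1,0} = 3
G(10) = mex{3,2,1,0} = 4
G(11) = mex{4,3,2,1} = 0
G(12) = mex{0,4,0,2} = 1
G(13) = mex{1,0,1,0} = 2
G(14) = mex{2,1,2,1} = 0
G(15) = mex{0,2,0,2} = 1
G(16) = mex{1,0,1,0} = 2
G(17) = mex{2,1,2,1} = 0
G(18) = mex{0,2,3,2} = 1
G(19) = mex{1,0,4,3} = 2
G(20) = mex{2,1,0,4} = 3
G(21) = mex{3,2,1,0} = 4
G(22) = mex{4,3,2,1} = 0
G(23) = mex{0,4,0,2} = 1
G(24) = mex{1,0,1,0} = 2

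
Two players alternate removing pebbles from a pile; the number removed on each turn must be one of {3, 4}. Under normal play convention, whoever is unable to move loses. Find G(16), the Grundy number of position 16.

0

n :  0  1  2  3  4  5  6  7  8  9 10 11 12 13 14 15 16
G :  0  0  0  1  1  1  2  0  0  0  1  1  1  2  0  0  0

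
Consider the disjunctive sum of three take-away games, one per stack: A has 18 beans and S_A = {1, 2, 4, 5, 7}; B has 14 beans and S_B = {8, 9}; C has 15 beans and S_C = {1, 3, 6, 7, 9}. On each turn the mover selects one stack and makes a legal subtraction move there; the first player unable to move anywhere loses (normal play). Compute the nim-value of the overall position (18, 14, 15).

0

Stack A, S = {1, 2, 4, 5, 7}:
n :  0  1  2  3  4  5  6  7  8  9 10 11 12 13 14 15 16 17 18
G :  0  1  2  0  1  2  0  1  2  0  1  2  0  1  2  0  1  2  0
G_A(18) = 0.
Stack B, S = {8, 9}:
G(0) = 0
G(1) = mex{} = 0
G(2) = mex{} = 0
G(3) = mex{} = 0
G(4) = mex{} = 0
G(5) = mex{} = 0
G(6) = mex{} = 0
G(7) = mex{} = 0
G(8) = mex{0} = 1
G(9) = mex{0,0} = 1
G(10) = mex{0,0} = 1
G(11) = mex{0,0} = 1
G(12) = mex{0,0} = 1
G(13) = mex{0,0} = 1
G(14) = mex{0,0} = 1
G_B(14) = 1.
Stack C, S = {1, 3, 6, 7, 9}:
G(0) = 0
G(1) = mex{0} = 1
G(2) = mex{1} = 0
G(3) = mex{0,0} = 1
G(4) = mex{1,1} = 0
G(5) = mex{0,0} = 1
G(6) = mex{1,1,0} = 2
G(7) = mex{2,0,1,0} = 3
G(8) = mex{3,1,0,1} = 2
G(9) = mex{2,2,1,0,0} = 3
G(10) = mex{3,3,0,1,1} = 2
G(11) = mex{2,2,1,0,0} = 3
G(12) = mex{3,3,2,1,1} = 0
G(13) = mex{0,2,3,2,0} = 1
G(14) = mex{1,3,2,3,1} = 0
G(15) = mex{0,0,3,2,2} = 1
G_C(15) = 1.
Combined Grundy value = 0 ⊕ 1 ⊕ 1 = 0.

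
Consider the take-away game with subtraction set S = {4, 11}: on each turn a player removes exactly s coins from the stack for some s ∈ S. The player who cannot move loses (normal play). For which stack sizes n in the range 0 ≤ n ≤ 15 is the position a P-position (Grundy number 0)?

n :  0  1  2  3  4  5  6  7  8  9 10 11 12 13 14 15
G :  0  0  0  0  1  1  1  1  0  0  0  2  1  1  1  0
P-positions are exactly the n with G(n) = 0.

0, 1, 2, 3, 8, 9, 10, 15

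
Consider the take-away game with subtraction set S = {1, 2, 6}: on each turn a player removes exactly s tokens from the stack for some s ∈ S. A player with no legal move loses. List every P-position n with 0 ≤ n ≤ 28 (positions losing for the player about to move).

0, 3, 7, 10, 14, 17, 21, 24, 28

n :  0  1  2  3  4  5  6  7  8  9 10 11 12 13 14 15 16 17 18 19 20 21 22 23 24 25 26 27 28
G :  0  1  2  0  1  2  3  0  1  2  0  1  2  3  0  1  2  0  1  2  3  0  1  2  0  1  2  3  0
P-positions are exactly the n with G(n) = 0.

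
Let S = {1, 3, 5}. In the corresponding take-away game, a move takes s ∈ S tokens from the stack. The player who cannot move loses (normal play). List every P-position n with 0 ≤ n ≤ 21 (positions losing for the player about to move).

0, 2, 4, 6, 8, 10, 12, 14, 16, 18, 20

G(0) = 0
G(1) = mex{0} = 1
G(2) = mex{1} = 0
G(3) = mex{0,0} = 1
G(4) = mex{1,1} = 0
G(5) = mex{0,0,0} = 1
G(6) = mex{1,1,1} = 0
G(7) = mex{0,0,0} = 1
G(8) = mex{1,1,1} = 0
G(9) = mex{0,0,0} = 1
G(10) = mex{1,1,1} = 0
G(11) = mex{0,0,0} = 1
G(12) = mex{1,1,1} = 0
G(13) = mex{0,0,0} = 1
G(14) = mex{1,1,1} = 0
G(15) = mex{0,0,0} = 1
G(16) = mex{1,1,1} = 0
G(17) = mex{0,0,0} = 1
G(18) = mex{1,1,1} = 0
G(19) = mex{0,0,0} = 1
G(20) = mex{1,1,1} = 0
G(21) = mex{0,0,0} = 1
P-positions are exactly the n with G(n) = 0.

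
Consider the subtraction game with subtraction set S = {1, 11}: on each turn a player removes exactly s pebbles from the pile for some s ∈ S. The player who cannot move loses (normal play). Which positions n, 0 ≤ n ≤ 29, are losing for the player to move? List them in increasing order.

0, 2, 4, 6, 8, 10, 12, 14, 16, 18, 20, 22, 24, 26, 28

n :  0  1  2  3  4  5  6  7  8  9 10 11 12 13 14 15 16 17 18 19 20 21 22 23 24 25 26 27 28 29
G :  0  1  0  1  0  1  0  1  0  1  0  1  0  1  0  1  0  1  0  1  0  1  0  1  0  1  0  1  0  1
P-positions are exactly the n with G(n) = 0.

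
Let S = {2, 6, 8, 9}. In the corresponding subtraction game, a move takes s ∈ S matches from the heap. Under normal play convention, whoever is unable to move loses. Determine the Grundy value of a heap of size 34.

0

G(0) = 0
G(1) = mex{} = 0
G(2) = mex{0} = 1
G(3) = mex{0} = 1
G(4) = mex{1} = 0
G(5) = mex{1} = 0
G(6) = mex{0,0} = 1
G(7) = mex{0,0} = 1
G(8) = mex{1,1,0} = 2
G(9) = mex{1,1,0,0} = 2
G(10) = mex{2,0,1,0} = 3
G(11) = mex{2,0,1,1} = 3
G(12) = mex{3,1,0,1} = 2
G(13) = mex{3,1,0,0} = 2
G(14) = mex{2,2,1,0} = 3
G(15) = mex{2,2,1,1} = 0
G(16) = mex{3,3,2,1} = 0
G(17) = mex{0,3,2,2} = 1
G(18) = mex{0,2,3,2} = 1
G(19) = mex{1,2,3,3} = 0
G(20) = mex{1,3,2,3} = 0
G(21) = mex{0,0,2,2} = 1
G(22) = mex{0,0,3,2} = 1
G(23) = mex{1,1,0,3} = 2
G(24) = mex{1,1,0,0} = 2
G(25) = mex{2,0,1,0} = 3
G(26) = mex{2,0,1,1} = 3
G(27) = mex{3,1,0,1} = 2
G(28) = mex{3,1,0,0} = 2
G(29) = mex{2,2,1,0} = 3
G(30) = mex{2,2,1,1} = 0
G(31) = mex{3,3,2,1} = 0
G(32) = mex{0,3,2,2} = 1
G(33) = mex{0,2,3,2} = 1
G(34) = mex{1,2,3,3} = 0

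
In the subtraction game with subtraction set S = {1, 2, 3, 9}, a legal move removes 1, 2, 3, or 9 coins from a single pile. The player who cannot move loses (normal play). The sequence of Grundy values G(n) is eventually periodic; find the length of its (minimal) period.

4

n :  0  1  2  3  4  5  6  7  8  9 10 11 12 13 14
G :  0  1  2  3  0  1  2  3  0  1  2  3  0  1  2
G(n+4) = G(n) holds for n = 0,…,8 (a full window of length max(S) = 9), so the sequence is purely periodic with period 4.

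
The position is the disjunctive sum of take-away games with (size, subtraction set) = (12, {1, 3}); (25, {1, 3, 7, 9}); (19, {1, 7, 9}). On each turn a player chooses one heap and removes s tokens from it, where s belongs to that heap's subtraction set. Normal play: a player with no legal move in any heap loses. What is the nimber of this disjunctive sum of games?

Heap A, S = {1, 3}:
G(0) = 0
G(1) = mex{0} = 1
G(2) = mex{1} = 0
G(3) = mex{0,0} = 1
G(4) = mex{1,1} = 0
G(5) = mex{0,0} = 1
G(6) = mex{1,1} = 0
G(7) = mex{0,0} = 1
G(8) = mex{1,1} = 0
G(9) = mex{0,0} = 1
G(10) = mex{1,1} = 0
G(11) = mex{0,0} = 1
G(12) = mex{1,1} = 0
G_A(12) = 0.
Heap B, S = {1, 3, 7, 9}:
n :  0  1  2  3  4  5  6  7  8  9 10 11 12 13 14 15 16 17 18 19 20 21 22 23 24 25
G :  0  1  0  1  0  1  0  1  0  1  0  1  0  1  0  1  0  1  0  1  0  1  0  1  0  1
G_B(25) = 1.
Heap C, S = {1, 7, 9}:
n :  0  1  2  3  4  5  6  7  8  9 10 11 12 13 14 15 16 17 18 19
G :  0  1  0  1  0  1  0  1  0  1  0  1  0  1  0  1  0  1  0  1
G_C(19) = 1.
Combined Grundy value = 0 ⊕ 1 ⊕ 1 = 0.

0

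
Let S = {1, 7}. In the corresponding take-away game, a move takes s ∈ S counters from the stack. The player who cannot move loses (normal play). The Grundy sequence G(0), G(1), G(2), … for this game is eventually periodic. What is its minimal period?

2

G(0) = 0
G(1) = mex{0} = 1
G(2) = mex{1} = 0
G(3) = mex{0} = 1
G(4) = mex{1} = 0
G(5) = mex{0} = 1
G(6) = mex{1} = 0
G(7) = mex{0,0} = 1
G(8) = mex{1,1} = 0
G(9) = mex{0,0} = 1
G(10) = mex{1,1} = 0
G(11) = mex{0,0} = 1
G(12) = mex{1,1} = 0
G(13) = mex{0,0} = 1
G(14) = mex{1,1} = 0
G(n+2) = G(n) holds for n = 0,…,6 (a full window of length max(S) = 7), so the sequence is purely periodic with period 2.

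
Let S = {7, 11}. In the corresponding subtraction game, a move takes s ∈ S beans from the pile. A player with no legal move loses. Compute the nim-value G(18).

0

G(0) = 0
G(1) = mex{} = 0
G(2) = mex{} = 0
G(3) = mex{} = 0
G(4) = mex{} = 0
G(5) = mex{} = 0
G(6) = mex{} = 0
G(7) = mex{0} = 1
G(8) = mex{0} = 1
G(9) = mex{0} = 1
G(10) = mex{0} = 1
G(11) = mex{0,0} = 1
G(12) = mex{0,0} = 1
G(13) = mex{0,0} = 1
G(14) = mex{1,0} = 2
G(15) = mex{1,0} = 2
G(16) = mex{1,0} = 2
G(17) = mex{1,0} = 2
G(18) = mex{1,1} = 0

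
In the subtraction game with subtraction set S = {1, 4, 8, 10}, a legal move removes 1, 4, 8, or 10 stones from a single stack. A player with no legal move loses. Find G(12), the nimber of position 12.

3

G(0) = 0
G(1) = mex{0} = 1
G(2) = mex{1} = 0
G(3) = mex{0} = 1
G(4) = mex{1,0} = 2
G(5) = mex{2,1} = 0
G(6) = mex{0,0} = 1
G(7) = mex{1,1} = 0
G(8) = mex{0,2,0} = 1
G(9) = mex{1,0,1} = 2
G(10) = mex{2,1,0,0} = 3
G(11) = mex{3,0,1,1} = 2
G(12) = mex{2,1,2,0} = 3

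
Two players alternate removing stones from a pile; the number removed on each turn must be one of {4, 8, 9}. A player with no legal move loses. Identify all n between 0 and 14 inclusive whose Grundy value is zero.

0, 1, 2, 3, 13, 14

G(0) = 0
G(1) = mex{} = 0
G(2) = mex{} = 0
G(3) = mex{} = 0
G(4) = mex{0} = 1
G(5) = mex{0} = 1
G(6) = mex{0} = 1
G(7) = mex{0} = 1
G(8) = mex{1,0} = 2
G(9) = mex{1,0,0} = 2
G(10) = mex{1,0,0} = 2
G(11) = mex{1,0,0} = 2
G(12) = mex{2,1,0} = 3
G(13) = mex{2,1,1} = 0
G(14) = mex{2,1,1} = 0
P-positions are exactly the n with G(n) = 0.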